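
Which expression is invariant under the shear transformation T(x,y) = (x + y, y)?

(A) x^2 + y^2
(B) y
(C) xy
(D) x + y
B

Under the shear T(x,y) = (x + y, y):
Substitute the transformed coordinates into each option and compare with the original:
(A) x^2 + y^2  ->  (x + y)^2 + (y)^2 = x^2 + 2xy + 2y^2   [differs from x^2 + y^2: not invariant]
(B) y  ->  (y) = y   [equals y: invariant]
(C) xy  ->  (x + y)(y) = xy + y^2   [differs from xy: not invariant]
(D) x + y  ->  (x + y) + (y) = x + 2y   [differs from x + y: not invariant]

Only option (B), y, is unchanged by the transformation.
A horizontal shear moves points parallel to the x-axis, so the y-coordinate (and any function of y alone) is unchanged.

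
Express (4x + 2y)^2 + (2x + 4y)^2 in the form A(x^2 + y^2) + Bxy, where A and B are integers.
20(x^2 + y^2) + 32xy

Expanding: (4x + 2y)^2 = 16x^2 + 16xy + 4y^2
(2x + 4y)^2 = 4x^2 + 16xy + 16y^2
Sum = (16+4)(x^2+y^2) + 32xy = 20(x^2 + y^2) + 32xy
This is symmetric in x and y.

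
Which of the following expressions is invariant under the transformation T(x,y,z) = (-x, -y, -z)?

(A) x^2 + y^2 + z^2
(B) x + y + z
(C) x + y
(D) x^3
A

Apply T(x,y,z) = (-x, -y, -z) to each option, i.e. replace (x, y, z) by the transformed coordinates.
Substitute the transformed coordinates into each option and compare with the original:
(A) x^2 + y^2 + z^2  ->  (-x)^2 + (-y)^2 + (-z)^2 = x^2 + y^2 + z^2   [equals x^2 + y^2 + z^2: invariant]
(B) x + y + z  ->  (-x) + (-y) + (-z) = -x - y - z   [differs from x + y + z: not invariant]
(C) x + y  ->  (-x) + (-y) = -x - y   [differs from x + y: not invariant]
(D) x^3  ->  (-x)^3 = -x^3   [differs from x^3: not invariant]

Only option (A), x^2 + y^2 + z^2, is unchanged by the transformation.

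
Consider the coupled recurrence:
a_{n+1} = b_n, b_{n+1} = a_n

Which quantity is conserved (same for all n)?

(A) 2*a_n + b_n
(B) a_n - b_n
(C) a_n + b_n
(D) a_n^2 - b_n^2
C

Replace a_n by a_{n+1} = b_n and b_n by b_{n+1} = a_n in each option and simplify:
(A) 2*a_n + b_n  ->  2*(b_n) + (a_n) = a_n + 2*b_n   [not conserved]
(B) a_n - b_n  ->  (b_n) - (a_n) = -a_n + b_n   [not conserved]
(C) a_n + b_n  ->  (b_n) + (a_n) = a_n + b_n   [conserved]
(D) a_n^2 - b_n^2  ->  (b_n)^2 - (a_n)^2 = -a_n^2 + b_n^2   [not conserved]

Only (C) a_n + b_n returns to itself after one step, so it is the conserved quantity.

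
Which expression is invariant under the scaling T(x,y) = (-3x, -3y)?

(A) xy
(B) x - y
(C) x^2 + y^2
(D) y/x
D

Under the uniform scaling T(x,y) = (-3x, -3y):
Substitute the transformed coordinates into each option and compare with the original:
(A) xy  ->  (-3x)(-3y) = 9xy   [differs from xy: not invariant]
(B) x - y  ->  (-3x) - (-3y) = -3x + 3y   [differs from x - y: not invariant]
(C) x^2 + y^2  ->  (-3x)^2 + (-3y)^2 = 9x^2 + 9y^2   [differs from x^2 + y^2: not invariant]
(D) y/x  ->  (-3y)/(-3x) = y/x   [equals y/x: invariant]

Only option (D), y/x, is unchanged by the transformation.
The common factor -3 cancels in a ratio of coordinates, while sums, products and sums of squares pick up factors of -3 or 9.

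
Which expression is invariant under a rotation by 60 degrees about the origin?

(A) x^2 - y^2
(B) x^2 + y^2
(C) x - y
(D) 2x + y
B

A rotation by 60 degrees sends (x, y) to (x/2 - sqrt(3)y/2, sqrt(3)x/2 + y/2).
Substitute the transformed coordinates into each option and compare with the original:
(A) x^2 - y^2  ->  (x/2 - sqrt(3)y/2)^2 - (sqrt(3)x/2 + y/2)^2 = -x^2/2 - sqrt(3)xy + y^2/2   [differs from x^2 - y^2: not invariant]
(B) x^2 + y^2  ->  (x/2 - sqrt(3)y/2)^2 + (sqrt(3)x/2 + y/2)^2 = x^2 + y^2   [equals x^2 + y^2: invariant]
(C) x - y  ->  (x/2 - sqrt(3)y/2) - (sqrt(3)x/2 + y/2) = -sqrt(3)x/2 + x/2 - sqrt(3)y/2 - y/2   [differs from x - y: not invariant]
(D) 2x + y  ->  2(x/2 - sqrt(3)y/2) + (sqrt(3)x/2 + y/2) = sqrt(3)x/2 + x - sqrt(3)y + y/2   [differs from 2x + y: not invariant]

Only option (B), x^2 + y^2, is unchanged by the transformation.
Geometrically, x^2 + y^2 is the squared distance from the origin, which every rotation about the origin preserves.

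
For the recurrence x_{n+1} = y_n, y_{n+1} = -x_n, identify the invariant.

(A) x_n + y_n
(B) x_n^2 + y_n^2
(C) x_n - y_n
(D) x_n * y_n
B

For the recurrence x_{n+1} = y_n, y_{n+1} = -x_n:

x_{n+1}^2 + y_{n+1}^2 = y_n^2 + (-x_n)^2 = x_n^2 + y_n^2
The sum of squares is conserved (like energy in a harmonic oscillator).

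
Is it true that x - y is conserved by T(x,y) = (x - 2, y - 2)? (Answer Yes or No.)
Yes

Substitute T(x,y) = (x - 2, y - 2) into the expression and compare with the original.

Original: x - y
After applying T: (x - 2) - (y - 2) = x - y

This is identical to the original x - y, so the expression is invariant.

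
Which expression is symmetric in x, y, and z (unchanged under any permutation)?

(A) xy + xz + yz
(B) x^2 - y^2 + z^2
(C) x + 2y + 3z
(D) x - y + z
A

A symmetric expression is unchanged when the variables are permuted; here the transformation to test is the swap (x, y) -> (y, x).
A symmetric expression must survive every permutation; the single swap x <-> y already eliminates the distractors, and the keyed expression is also unchanged by x <-> z and y <-> z (each variable enters it in exactly the same way).
Substitute the transformed coordinates into each option and compare with the original:
(A) xy + xz + yz  ->  (y)(x) + (y)z + (x)z = xy + xz + yz   [equals xy + xz + yz: invariant]
(B) x^2 - y^2 + z^2  ->  (y)^2 - (x)^2 + z^2 = -x^2 + y^2 + z^2   [differs from x^2 - y^2 + z^2: not invariant]
(C) x + 2y + 3z  ->  (y) + 2(x) + 3z = 2x + y + 3z   [differs from x + 2y + 3z: not invariant]
(D) x - y + z  ->  (y) - (x) + z = -x + y + z   [differs from x - y + z: not invariant]

Only option (A), xy + xz + yz, is unchanged by the transformation.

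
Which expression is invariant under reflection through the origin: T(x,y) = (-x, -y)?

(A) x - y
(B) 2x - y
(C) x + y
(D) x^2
D

The map is reflection through the origin: T(x,y) = (-x, -y).
Substitute the transformed coordinates into each option and compare with the original:
(A) x - y  ->  (-x) - (-y) = -x + y   [differs from x - y: not invariant]
(B) 2x - y  ->  2(-x) - (-y) = -2x + y   [differs from 2x - y: not invariant]
(C) x + y  ->  (-x) + (-y) = -x - y   [differs from x + y: not invariant]
(D) x^2  ->  (-x)^2 = x^2   [equals x^2: invariant]

Only option (D), x^2, is unchanged by the transformation.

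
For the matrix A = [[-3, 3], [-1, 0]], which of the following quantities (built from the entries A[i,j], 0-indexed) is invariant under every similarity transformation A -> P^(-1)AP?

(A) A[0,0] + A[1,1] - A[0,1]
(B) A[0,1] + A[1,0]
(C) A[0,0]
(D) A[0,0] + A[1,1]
D

A[0,0] + A[1,1] is the trace of A. By the cyclic property of the trace, tr(P^(-1)AP) = tr(APP^(-1)) = tr(A), so it is the same for every matrix similar to A.

The other combinations are not similarity invariants. For example, take P = [[1, 1], [0, 1]] (det P = 1), so P^(-1) = [[1, -1], [0, 1]] and
B = P^(-1)AP = [[-2, 1], [-1, -1]].
Evaluating each option on A and on B:
(A) A[0,0] + A[1,1] - A[0,1]: -6 for A, -4 for B -> changes
(B) A[0,1] + A[1,0]: 2 for A, 0 for B -> changes
(C) A[0,0]: -3 for A, -2 for B -> changes
(D) A[0,0] + A[1,1]: -3 for A, -3 for B -> unchanged

Only (D) A[0,0] + A[1,1] = -3 survives (and it does so for every P, not just this one), so it is the invariant.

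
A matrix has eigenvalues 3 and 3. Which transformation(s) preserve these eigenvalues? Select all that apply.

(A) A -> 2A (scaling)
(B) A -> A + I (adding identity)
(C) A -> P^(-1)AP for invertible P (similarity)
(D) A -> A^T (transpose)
C and D

Eigenvalues are preserved by:
1. Similarity transformations: A -> P^(-1)AP (same characteristic polynomial)
2. Transpose: A^T has the same eigenvalues as A

Eigenvalues are NOT preserved by:
- Adding identity: eigenvalues become 3+1, 3+1
- Scaling: eigenvalues become 6, 6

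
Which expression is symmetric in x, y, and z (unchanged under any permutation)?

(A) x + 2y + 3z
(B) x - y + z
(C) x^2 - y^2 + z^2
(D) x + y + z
D

A symmetric expression is unchanged when the variables are permuted; here the transformation to test is the swap (x, y) -> (y, x).
A symmetric expression must survive every permutation; the single swap x <-> y already eliminates the distractors, and the keyed expression is also unchanged by x <-> z and y <-> z (each variable enters it in exactly the same way).
Substitute the transformed coordinates into each option and compare with the original:
(A) x + 2y + 3z  ->  (y) + 2(x) + 3z = 2x + y + 3z   [differs from x + 2y + 3z: not invariant]
(B) x - y + z  ->  (y) - (x) + z = -x + y + z   [differs from x - y + z: not invariant]
(C) x^2 - y^2 + z^2  ->  (y)^2 - (x)^2 + z^2 = -x^2 + y^2 + z^2   [differs from x^2 - y^2 + z^2: not invariant]
(D) x + y + z  ->  (y) + (x) + z = x + y + z   [equals x + y + z: invariant]

Only option (D), x + y + z, is unchanged by the transformation.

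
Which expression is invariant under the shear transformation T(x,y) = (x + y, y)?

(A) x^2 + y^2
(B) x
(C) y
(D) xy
C

Under the shear T(x,y) = (x + y, y):
Substitute the transformed coordinates into each option and compare with the original:
(A) x^2 + y^2  ->  (x + y)^2 + (y)^2 = x^2 + 2xy + 2y^2   [differs from x^2 + y^2: not invariant]
(B) x  ->  (x + y) = x + y   [differs from x: not invariant]
(C) y  ->  (y) = y   [equals y: invariant]
(D) xy  ->  (x + y)(y) = xy + y^2   [differs from xy: not invariant]

Only option (C), y, is unchanged by the transformation.
A horizontal shear moves points parallel to the x-axis, so the y-coordinate (and any function of y alone) is unchanged.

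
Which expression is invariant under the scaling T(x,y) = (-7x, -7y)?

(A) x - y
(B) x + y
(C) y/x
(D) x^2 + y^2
C

Under the uniform scaling T(x,y) = (-7x, -7y):
Substitute the transformed coordinates into each option and compare with the original:
(A) x - y  ->  (-7x) - (-7y) = -7x + 7y   [differs from x - y: not invariant]
(B) x + y  ->  (-7x) + (-7y) = -7x - 7y   [differs from x + y: not invariant]
(C) y/x  ->  (-7y)/(-7x) = y/x   [equals y/x: invariant]
(D) x^2 + y^2  ->  (-7x)^2 + (-7y)^2 = 49x^2 + 49y^2   [differs from x^2 + y^2: not invariant]

Only option (C), y/x, is unchanged by the transformation.
The common factor -7 cancels in a ratio of coordinates, while sums, products and sums of squares pick up factors of -7 or 49.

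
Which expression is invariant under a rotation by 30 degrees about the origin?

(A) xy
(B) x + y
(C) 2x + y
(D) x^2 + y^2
D

A rotation by 30 degrees sends (x, y) to (sqrt(3)x/2 - y/2, x/2 + sqrt(3)y/2).
Substitute the transformed coordinates into each option and compare with the original:
(A) xy  ->  (sqrt(3)x/2 - y/2)(x/2 + sqrt(3)y/2) = sqrt(3)x^2/4 + xy/2 - sqrt(3)y^2/4   [differs from xy: not invariant]
(B) x + y  ->  (sqrt(3)x/2 - y/2) + (x/2 + sqrt(3)y/2) = x/2 + sqrt(3)x/2 - y/2 + sqrt(3)y/2   [differs from x + y: not invariant]
(C) 2x + y  ->  2(sqrt(3)x/2 - y/2) + (x/2 + sqrt(3)y/2) = x/2 + sqrt(3)x - y + sqrt(3)y/2   [differs from 2x + y: not invariant]
(D) x^2 + y^2  ->  (sqrt(3)x/2 - y/2)^2 + (x/2 + sqrt(3)y/2)^2 = x^2 + y^2   [equals x^2 + y^2: invariant]

Only option (D), x^2 + y^2, is unchanged by the transformation.
Geometrically, x^2 + y^2 is the squared distance from the origin, which every rotation about the origin preserves.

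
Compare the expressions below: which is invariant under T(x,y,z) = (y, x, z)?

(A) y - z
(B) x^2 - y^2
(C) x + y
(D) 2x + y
C

Apply T(x,y,z) = (y, x, z) to each option, i.e. replace (x, y, z) by the transformed coordinates.
Substitute the transformed coordinates into each option and compare with the original:
(A) y - z  ->  (x) - (z) = x - z   [differs from y - z: not invariant]
(B) x^2 - y^2  ->  (y)^2 - (x)^2 = -x^2 + y^2   [differs from x^2 - y^2: not invariant]
(C) x + y  ->  (y) + (x) = x + y   [equals x + y: invariant]
(D) 2x + y  ->  2(y) + (x) = x + 2y   [differs from 2x + y: not invariant]

Only option (C), x + y, is unchanged by the transformation.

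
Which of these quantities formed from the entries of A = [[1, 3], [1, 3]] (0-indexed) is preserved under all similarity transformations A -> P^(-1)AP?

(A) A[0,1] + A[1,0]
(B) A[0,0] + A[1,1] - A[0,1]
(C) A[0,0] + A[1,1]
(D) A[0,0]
C

A[0,0] + A[1,1] is the trace of A. By the cyclic property of the trace, tr(P^(-1)AP) = tr(APP^(-1)) = tr(A), so it is the same for every matrix similar to A.

The other combinations are not similarity invariants. For example, take P = [[1, 1], [0, 1]] (det P = 1), so P^(-1) = [[1, -1], [0, 1]] and
B = P^(-1)AP = [[0, 0], [1, 4]].
Evaluating each option on A and on B:
(A) A[0,1] + A[1,0]: 4 for A, 1 for B -> changes
(B) A[0,0] + A[1,1] - A[0,1]: 1 for A, 4 for B -> changes
(C) A[0,0] + A[1,1]: 4 for A, 4 for B -> unchanged
(D) A[0,0]: 1 for A, 0 for B -> changes

Only (C) A[0,0] + A[1,1] = 4 survives (and it does so for every P, not just this one), so it is the invariant.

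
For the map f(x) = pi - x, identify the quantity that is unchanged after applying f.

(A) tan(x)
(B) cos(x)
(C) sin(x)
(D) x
C

For f(x) = pi - x:
sin(pi - x) = sin(x), so sine is invariant under this transformation.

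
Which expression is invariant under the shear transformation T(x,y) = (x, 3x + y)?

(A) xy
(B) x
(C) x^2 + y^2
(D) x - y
B

Under the shear T(x,y) = (x, 3x + y):
Substitute the transformed coordinates into each option and compare with the original:
(A) xy  ->  (x)(3x + y) = 3x^2 + xy   [differs from xy: not invariant]
(B) x  ->  (x) = x   [equals x: invariant]
(C) x^2 + y^2  ->  (x)^2 + (3x + y)^2 = 10x^2 + 6xy + y^2   [differs from x^2 + y^2: not invariant]
(D) x - y  ->  (x) - (3x + y) = -2x - y   [differs from x - y: not invariant]

Only option (B), x, is unchanged by the transformation.
A vertical shear moves points parallel to the y-axis, so the x-coordinate (and any function of x alone) is unchanged.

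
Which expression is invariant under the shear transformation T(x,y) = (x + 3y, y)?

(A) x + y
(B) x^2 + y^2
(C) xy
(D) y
D

Under the shear T(x,y) = (x + 3y, y):
Substitute the transformed coordinates into each option and compare with the original:
(A) x + y  ->  (x + 3y) + (y) = x + 4y   [differs from x + y: not invariant]
(B) x^2 + y^2  ->  (x + 3y)^2 + (y)^2 = x^2 + 6xy + 10y^2   [differs from x^2 + y^2: not invariant]
(C) xy  ->  (x + 3y)(y) = xy + 3y^2   [differs from xy: not invariant]
(D) y  ->  (y) = y   [equals y: invariant]

Only option (D), y, is unchanged by the transformation.
A horizontal shear moves points parallel to the x-axis, so the y-coordinate (and any function of y alone) is unchanged.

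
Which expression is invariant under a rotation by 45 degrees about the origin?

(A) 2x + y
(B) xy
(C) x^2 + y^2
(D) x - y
C

A rotation by 45 degrees sends (x, y) to (sqrt(2)x/2 - sqrt(2)y/2, sqrt(2)x/2 + sqrt(2)y/2).
Substitute the transformed coordinates into each option and compare with the original:
(A) 2x + y  ->  2(sqrt(2)x/2 - sqrt(2)y/2) + (sqrt(2)x/2 + sqrt(2)y/2) = 3sqrt(2)x/2 - sqrt(2)y/2   [differs from 2x + y: not invariant]
(B) xy  ->  (sqrt(2)x/2 - sqrt(2)y/2)(sqrt(2)x/2 + sqrt(2)y/2) = x^2/2 - y^2/2   [differs from xy: not invariant]
(C) x^2 + y^2  ->  (sqrt(2)x/2 - sqrt(2)y/2)^2 + (sqrt(2)x/2 + sqrt(2)y/2)^2 = x^2 + y^2   [equals x^2 + y^2: invariant]
(D) x - y  ->  (sqrt(2)x/2 - sqrt(2)y/2) - (sqrt(2)x/2 + sqrt(2)y/2) = -sqrt(2)y   [differs from x - y: not invariant]

Only option (C), x^2 + y^2, is unchanged by the transformation.
Geometrically, x^2 + y^2 is the squared distance from the origin, which every rotation about the origin preserves.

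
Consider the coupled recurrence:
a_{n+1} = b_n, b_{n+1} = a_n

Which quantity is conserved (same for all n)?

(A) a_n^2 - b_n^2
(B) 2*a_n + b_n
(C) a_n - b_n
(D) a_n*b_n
D

Replace a_n by a_{n+1} = b_n and b_n by b_{n+1} = a_n in each option and simplify:
(A) a_n^2 - b_n^2  ->  (b_n)^2 - (a_n)^2 = -a_n^2 + b_n^2   [not conserved]
(B) 2*a_n + b_n  ->  2*(b_n) + (a_n) = a_n + 2*b_n   [not conserved]
(C) a_n - b_n  ->  (b_n) - (a_n) = -a_n + b_n   [not conserved]
(D) a_n*b_n  ->  (b_n)*(a_n) = a_n*b_n   [conserved]

Only (D) a_n*b_n returns to itself after one step, so it is the conserved quantity.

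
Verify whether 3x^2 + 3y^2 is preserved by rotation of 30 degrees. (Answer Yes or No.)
Yes

Applying rotation by 30 degrees: x' = x*cos(30 degrees) - y*sin(30 degrees) = sqrt(3)x/2 - y/2, y' = x*sin(30 degrees) + y*cos(30 degrees) = x/2 + sqrt(3)y/2

Substituting into 3x^2 + 3y^2:
3(sqrt(3)x/2 - y/2)^2 + 3(x/2 + sqrt(3)y/2)^2
= 3x^2 + 3y^2

This equals the original expression 3x^2 + 3y^2, so it IS invariant.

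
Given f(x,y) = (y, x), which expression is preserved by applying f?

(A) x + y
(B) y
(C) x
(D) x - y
A

For f(x,y) = (y, x):
After applying f: x' = y, y' = x. So x' + y' = y + x = x + y.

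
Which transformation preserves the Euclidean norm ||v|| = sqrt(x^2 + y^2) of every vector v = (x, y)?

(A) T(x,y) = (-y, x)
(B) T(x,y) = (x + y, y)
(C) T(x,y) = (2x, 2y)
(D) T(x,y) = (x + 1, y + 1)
A

A transformation preserves a norm if ||T(v)|| = ||v|| for every v; a single vector where the norm changes rules an option out.

(A) T(x,y) = (-y, x): preserves the norm -- it is an orthogonal map (a rotation/reflection), and (-y)^2 + (x)^2 simplifies to x^2 + y^2.
(B) T(x,y) = (x + y, y): v = (0, 1) has norm sqrt((0)^2 + (1)^2) = 1, but T(v) = (1, 1) has norm sqrt(2) -- not preserved.
(C) T(x,y) = (2x, 2y): v = (1, 0) has norm sqrt((1)^2 + (0)^2) = 1, but T(v) = (2, 0) has norm 2 -- not preserved.
(D) T(x,y) = (x + 1, y + 1): v = (1, 0) has norm sqrt((1)^2 + (0)^2) = 1, but T(v) = (2, 1) has norm sqrt(5) -- not preserved.

Therefore the answer is (A).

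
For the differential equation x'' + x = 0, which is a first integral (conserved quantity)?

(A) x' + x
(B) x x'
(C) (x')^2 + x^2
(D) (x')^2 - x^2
C

A first integral I satisfies dI/dt = 0 along every solution. Differentiate each option and use the equation of motion:
(A) d/dt[x' + x] = x'' + x' = -x + x', not identically 0
(B) d/dt[x x'] = (x')^2 + x x'' = (x')^2 - x^2, not identically 0
(C) d/dt[(x')^2 + x^2] = 2x'x'' + 2x x' = 2x'(-x) + 2x x' = 0
(D) d/dt[(x')^2 - x^2] = 2x'x'' - 2x x' = -4x x', not identically 0

Only (C) has zero time-derivative. So the energy-like quantity (x')^2 + x^2 is the first integral.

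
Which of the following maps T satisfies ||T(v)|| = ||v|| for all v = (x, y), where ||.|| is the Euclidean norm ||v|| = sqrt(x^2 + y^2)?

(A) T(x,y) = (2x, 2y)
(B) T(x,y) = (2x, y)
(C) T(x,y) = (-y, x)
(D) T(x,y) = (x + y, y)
C

A transformation preserves a norm if ||T(v)|| = ||v|| for every v; a single vector where the norm changes rules an option out.

(A) T(x,y) = (2x, 2y): v = (1, 0) has norm sqrt((1)^2 + (0)^2) = 1, but T(v) = (2, 0) has norm 2 -- not preserved.
(B) T(x,y) = (2x, y): v = (1, 0) has norm sqrt((1)^2 + (0)^2) = 1, but T(v) = (2, 0) has norm 2 -- not preserved.
(C) T(x,y) = (-y, x): preserves the norm -- it is an orthogonal map (a rotation/reflection), and (-y)^2 + (x)^2 simplifies to x^2 + y^2.
(D) T(x,y) = (x + y, y): v = (0, 1) has norm sqrt((0)^2 + (1)^2) = 1, but T(v) = (1, 1) has norm sqrt(2) -- not preserved.

Therefore the answer is (C).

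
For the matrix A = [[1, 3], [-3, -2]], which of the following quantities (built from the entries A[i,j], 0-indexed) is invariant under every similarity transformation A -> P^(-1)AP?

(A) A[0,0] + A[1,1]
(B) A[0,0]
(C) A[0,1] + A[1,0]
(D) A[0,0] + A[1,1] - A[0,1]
A

A[0,0] + A[1,1] is the trace of A. By the cyclic property of the trace, tr(P^(-1)AP) = tr(APP^(-1)) = tr(A), so it is the same for every matrix similar to A.

The other combinations are not similarity invariants. For example, take P = [[1, 1], [0, 1]] (det P = 1), so P^(-1) = [[1, -1], [0, 1]] and
B = P^(-1)AP = [[4, 9], [-3, -5]].
Evaluating each option on A and on B:
(A) A[0,0] + A[1,1]: -1 for A, -1 for B -> unchanged
(B) A[0,0]: 1 for A, 4 for B -> changes
(C) A[0,1] + A[1,0]: 0 for A, 6 for B -> changes
(D) A[0,0] + A[1,1] - A[0,1]: -4 for A, -10 for B -> changes

Only (A) A[0,0] + A[1,1] = -1 survives (and it does so for every P, not just this one), so it is the invariant.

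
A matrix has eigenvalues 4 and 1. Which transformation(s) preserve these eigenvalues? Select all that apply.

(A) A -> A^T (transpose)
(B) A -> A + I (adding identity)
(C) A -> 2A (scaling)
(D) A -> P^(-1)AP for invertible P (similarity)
A and D

Eigenvalues are preserved by:
1. Similarity transformations: A -> P^(-1)AP (same characteristic polynomial)
2. Transpose: A^T has the same eigenvalues as A

Eigenvalues are NOT preserved by:
- Adding identity: eigenvalues become 4+1, 1+1
- Scaling: eigenvalues become 8, 2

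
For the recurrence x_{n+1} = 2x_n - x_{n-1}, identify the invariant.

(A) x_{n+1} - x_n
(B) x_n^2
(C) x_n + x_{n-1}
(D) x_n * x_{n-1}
A

For the recurrence x_{n+1} = 2x_n - x_{n-1}:

If x_{n+1} = 2x_n - x_{n-1}, then:
x_{n+1} - x_n = x_n - x_{n-1}
The first difference is constant throughout the sequence.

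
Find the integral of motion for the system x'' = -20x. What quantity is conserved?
E = (x')^2 + 20x^2

Multiply the equation by x':
x' * x'' = -20x * x'
The left side is d/dt[(x')^2/2] and the right side is d/dt[-20x^2/2], so
d/dt[(x')^2/2 + 20x^2/2] = 0, i.e. (x')^2/2 + 20x^2/2 = constant.
Multiplying by 2, the integral of motion is E = (x')^2 + 20x^2.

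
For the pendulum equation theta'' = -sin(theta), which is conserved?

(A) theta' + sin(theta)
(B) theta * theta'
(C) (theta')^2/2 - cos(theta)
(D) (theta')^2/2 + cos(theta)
C

A first integral I satisfies dI/dt = 0 along every solution. Differentiate each option and use the equation of motion:
(A) d/dt[theta' + sin(theta)] = theta'' + cos(theta) theta' = -sin(theta) + theta' cos(theta), not identically 0
(B) d/dt[theta * theta'] = (theta')^2 + theta theta'' = (theta')^2 - theta sin(theta), not identically 0
(C) d/dt[(theta')^2/2 - cos(theta)] = theta' theta'' + sin(theta) theta' = theta'(-sin(theta)) + theta' sin(theta) = 0
(D) d/dt[(theta')^2/2 + cos(theta)] = theta' theta'' - sin(theta) theta' = -2 theta' sin(theta), not identically 0

Only (C) has zero time-derivative. This is the total energy: kinetic (theta')^2/2 plus potential -cos(theta).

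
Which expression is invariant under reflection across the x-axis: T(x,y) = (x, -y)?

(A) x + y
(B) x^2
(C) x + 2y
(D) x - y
B

The map is reflection across the x-axis: T(x,y) = (x, -y).
Substitute the transformed coordinates into each option and compare with the original:
(A) x + y  ->  (x) + (-y) = x - y   [differs from x + y: not invariant]
(B) x^2  ->  (x)^2 = x^2   [equals x^2: invariant]
(C) x + 2y  ->  (x) + 2(-y) = x - 2y   [differs from x + 2y: not invariant]
(D) x - y  ->  (x) - (-y) = x + y   [differs from x - y: not invariant]

Only option (B), x^2, is unchanged by the transformation.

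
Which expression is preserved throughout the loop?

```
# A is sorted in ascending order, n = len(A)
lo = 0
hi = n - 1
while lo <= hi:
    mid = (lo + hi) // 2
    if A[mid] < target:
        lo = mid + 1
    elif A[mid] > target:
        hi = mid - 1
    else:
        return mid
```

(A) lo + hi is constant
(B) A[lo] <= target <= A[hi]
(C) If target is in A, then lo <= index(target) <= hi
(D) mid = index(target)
C

A loop invariant must hold before the first iteration and be re-established by every execution of the body.

(C) If target is in A, then lo <= index(target) <= hi: Before the loop [lo, hi] = [0, n-1] covers every index. When A[mid] < target, sortedness puts target strictly to the right of mid, so setting lo = mid + 1 keeps index(target) in [lo, hi]; symmetrically for hi = mid - 1. Hence 'if target is in A then lo <= index(target) <= hi' holds after every iteration, and when lo > hi it proves target is absent.

The other options fail:
(A) lo + hi is constant: each iteration moves exactly one of lo, hi, so lo + hi changes (e.g. 0 + (n-1) becomes (mid+1) + (n-1)).
(B) A[lo] <= target <= A[hi]: fails when target is not in A (e.g. target < A[0] already violates it before the loop), so it is not maintained in general.
(D) mid = index(target): mid is just the current probe; it equals index(target) only on the iteration that returns.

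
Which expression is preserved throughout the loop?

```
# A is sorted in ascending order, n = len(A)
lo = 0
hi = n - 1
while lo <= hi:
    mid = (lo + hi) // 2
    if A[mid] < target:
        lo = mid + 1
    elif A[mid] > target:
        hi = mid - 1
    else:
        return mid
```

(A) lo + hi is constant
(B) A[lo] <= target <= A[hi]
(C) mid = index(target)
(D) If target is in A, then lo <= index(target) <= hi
D

A loop invariant must hold before the first iteration and be re-established by every execution of the body.

(D) If target is in A, then lo <= index(target) <= hi: Before the loop [lo, hi] = [0, n-1] covers every index. When A[mid] < target, sortedness puts target strictly to the right of mid, so setting lo = mid + 1 keeps index(target) in [lo, hi]; symmetrically for hi = mid - 1. Hence 'if target is in A then lo <= index(target) <= hi' holds after every iteration, and when lo > hi it proves target is absent.

The other options fail:
(A) lo + hi is constant: each iteration moves exactly one of lo, hi, so lo + hi changes (e.g. 0 + (n-1) becomes (mid+1) + (n-1)).
(B) A[lo] <= target <= A[hi]: fails when target is not in A (e.g. target < A[0] already violates it before the loop), so it is not maintained in general.
(C) mid = index(target): mid is just the current probe; it equals index(target) only on the iteration that returns.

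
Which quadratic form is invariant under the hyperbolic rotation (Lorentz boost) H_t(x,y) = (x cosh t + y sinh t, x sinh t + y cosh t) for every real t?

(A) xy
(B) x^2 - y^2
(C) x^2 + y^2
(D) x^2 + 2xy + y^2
B

Write x' = x cosh t + y sinh t, y' = x sinh t + y cosh t and substitute into each option:
(A) xy: (x cosh t + y sinh t)(x sinh t + y cosh t) = xy(cosh^2 t + sinh^2 t) + (x^2 + y^2) sinh t cosh t = xy cosh 2t + (x^2 + y^2)(sinh 2t)/2   [not invariant for t != 0]
(B) x^2 - y^2: (x cosh t + y sinh t)^2 - (x sinh t + y cosh t)^2 = x^2(cosh^2 t - sinh^2 t) + 2xy(cosh t sinh t - sinh t cosh t) + y^2(sinh^2 t - cosh^2 t) = x^2 - y^2   [invariant, using cosh^2 t - sinh^2 t = 1]
(C) x^2 + y^2: (x cosh t + y sinh t)^2 + (x sinh t + y cosh t)^2 = (x^2 + y^2)(cosh^2 t + sinh^2 t) + 4xy sinh t cosh t = (x^2 + y^2) cosh 2t + 2xy sinh 2t   [not invariant for t != 0]
(D) x^2 + 2xy + y^2: (x' + y')^2 with x' + y' = (x + y)(cosh t + sinh t) = (x + y)e^t, so it becomes (x + y)^2 e^(2t)   [not invariant for t != 0]

Only (B) x^2 - y^2 is unchanged; it is the Minkowski form preserved by Lorentz boosts, just as x^2 + y^2 is preserved by ordinary rotations.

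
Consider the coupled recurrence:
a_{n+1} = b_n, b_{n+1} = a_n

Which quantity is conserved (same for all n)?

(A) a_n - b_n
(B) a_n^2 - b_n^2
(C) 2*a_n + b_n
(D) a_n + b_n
D

Replace a_n by a_{n+1} = b_n and b_n by b_{n+1} = a_n in each option and simplify:
(A) a_n - b_n  ->  (b_n) - (a_n) = -a_n + b_n   [not conserved]
(B) a_n^2 - b_n^2  ->  (b_n)^2 - (a_n)^2 = -a_n^2 + b_n^2   [not conserved]
(C) 2*a_n + b_n  ->  2*(b_n) + (a_n) = a_n + 2*b_n   [not conserved]
(D) a_n + b_n  ->  (b_n) + (a_n) = a_n + b_n   [conserved]

Only (D) a_n + b_n returns to itself after one step, so it is the conserved quantity.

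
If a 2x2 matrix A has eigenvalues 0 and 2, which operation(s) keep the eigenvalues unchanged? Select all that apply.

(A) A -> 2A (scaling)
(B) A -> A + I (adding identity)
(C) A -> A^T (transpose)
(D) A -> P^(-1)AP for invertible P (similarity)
C and D

Eigenvalues are preserved by:
1. Similarity transformations: A -> P^(-1)AP (same characteristic polynomial)
2. Transpose: A^T has the same eigenvalues as A

Eigenvalues are NOT preserved by:
- Adding identity: eigenvalues become 0+1, 2+1
- Scaling: eigenvalues become 0, 4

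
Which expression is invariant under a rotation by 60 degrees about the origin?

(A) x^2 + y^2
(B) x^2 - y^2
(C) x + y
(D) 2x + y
A

A rotation by 60 degrees sends (x, y) to (x/2 - sqrt(3)y/2, sqrt(3)x/2 + y/2).
Substitute the transformed coordinates into each option and compare with the original:
(A) x^2 + y^2  ->  (x/2 - sqrt(3)y/2)^2 + (sqrt(3)x/2 + y/2)^2 = x^2 + y^2   [equals x^2 + y^2: invariant]
(B) x^2 - y^2  ->  (x/2 - sqrt(3)y/2)^2 - (sqrt(3)x/2 + y/2)^2 = -x^2/2 - sqrt(3)xy + y^2/2   [differs from x^2 - y^2: not invariant]
(C) x + y  ->  (x/2 - sqrt(3)y/2) + (sqrt(3)x/2 + y/2) = x/2 + sqrt(3)x/2 - sqrt(3)y/2 + y/2   [differs from x + y: not invariant]
(D) 2x + y  ->  2(x/2 - sqrt(3)y/2) + (sqrt(3)x/2 + y/2) = sqrt(3)x/2 + x - sqrt(3)y + y/2   [differs from 2x + y: not invariant]

Only option (A), x^2 + y^2, is unchanged by the transformation.
Geometrically, x^2 + y^2 is the squared distance from the origin, which every rotation about the origin preserves.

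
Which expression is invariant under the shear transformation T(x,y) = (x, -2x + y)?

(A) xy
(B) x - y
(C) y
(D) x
D

Under the shear T(x,y) = (x, -2x + y):
Substitute the transformed coordinates into each option and compare with the original:
(A) xy  ->  (x)(-2x + y) = -2x^2 + xy   [differs from xy: not invariant]
(B) x - y  ->  (x) - (-2x + y) = 3x - y   [differs from x - y: not invariant]
(C) y  ->  (-2x + y) = -2x + y   [differs from y: not invariant]
(D) x  ->  (x) = x   [equals x: invariant]

Only option (D), x, is unchanged by the transformation.
A vertical shear moves points parallel to the y-axis, so the x-coordinate (and any function of x alone) is unchanged.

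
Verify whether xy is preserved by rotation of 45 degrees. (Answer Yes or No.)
No

Applying rotation by 45 degrees: x' = x*cos(45 degrees) - y*sin(45 degrees) = sqrt(2)x/2 - sqrt(2)y/2, y' = x*sin(45 degrees) + y*cos(45 degrees) = sqrt(2)x/2 + sqrt(2)y/2

Substituting into xy:
(sqrt(2)x/2 - sqrt(2)y/2)(sqrt(2)x/2 + sqrt(2)y/2)
= x^2/2 - y^2/2

This differs from the original expression xy, so it is NOT invariant.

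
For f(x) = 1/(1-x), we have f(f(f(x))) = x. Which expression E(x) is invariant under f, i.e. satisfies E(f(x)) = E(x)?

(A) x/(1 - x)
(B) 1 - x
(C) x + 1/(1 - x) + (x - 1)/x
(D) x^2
C

Replace x by f(x) = 1/(1 - x) in each option and simplify. As a quick numerical cross-check, also compare E(3) with E(f(3)) = E(-1/2).

(A) x/(1 - x)  ->  (1/(1 - x))/(1 - (1/(1 - x))) = -1/x; check: E(3) = -3/2 but E(-1/2) = -1/3.   [not invariant]
(B) 1 - x  ->  1 - (1/(1 - x)) = x/(x - 1); check: E(3) = -2 but E(-1/2) = 3/2.   [not invariant]
(C) x + 1/(1 - x) + (x - 1)/x  ->  (1/(1 - x)) + 1/(1 - (1/(1 - x))) + ((1/(1 - x)) - 1)/(1/(1 - x)), which simplifies back to x + 1/(1 - x) + (x - 1)/x; check: E(3) = 19/6, E(-1/2) = 19/6.   [invariant]
(D) x^2  ->  (1/(1 - x))^2 = (x - 1)^(-2); check: E(3) = 9 but E(-1/2) = 1/4.   [not invariant]

Only (C) is unchanged. Indeed f(f(x)) = 1/(1 - 1/(1-x)) = (1-x)/(-x) = (x-1)/x, so E(x) = x + f(x) + f(f(x)) is the sum over the whole 3-cycle; applying f just permutes the three terms cyclically (x -> f(x) -> f(f(x)) -> x), leaving the sum unchanged.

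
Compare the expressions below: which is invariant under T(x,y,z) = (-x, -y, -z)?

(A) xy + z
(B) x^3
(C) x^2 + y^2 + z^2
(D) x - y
C

Apply T(x,y,z) = (-x, -y, -z) to each option, i.e. replace (x, y, z) by the transformed coordinates.
Substitute the transformed coordinates into each option and compare with the original:
(A) xy + z  ->  (-x)(-y) + (-z) = xy - z   [differs from xy + z: not invariant]
(B) x^3  ->  (-x)^3 = -x^3   [differs from x^3: not invariant]
(C) x^2 + y^2 + z^2  ->  (-x)^2 + (-y)^2 + (-z)^2 = x^2 + y^2 + z^2   [equals x^2 + y^2 + z^2: invariant]
(D) x - y  ->  (-x) - (-y) = -x + y   [differs from x - y: not invariant]

Only option (C), x^2 + y^2 + z^2, is unchanged by the transformation.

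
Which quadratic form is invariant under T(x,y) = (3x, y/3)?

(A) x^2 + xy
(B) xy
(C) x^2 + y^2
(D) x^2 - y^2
B

T multiplies x by 3 and divides y by 3.
Substitute the transformed coordinates into each option and compare with the original:
(A) x^2 + xy  ->  (3x)^2 + (3x)(y/3) = 9x^2 + xy   [differs from x^2 + xy: not invariant]
(B) xy  ->  (3x)(y/3) = xy   [equals xy: invariant]
(C) x^2 + y^2  ->  (3x)^2 + (y/3)^2 = 9x^2 + y^2/9   [differs from x^2 + y^2: not invariant]
(D) x^2 - y^2  ->  (3x)^2 - (y/3)^2 = 9x^2 - y^2/9   [differs from x^2 - y^2: not invariant]

Only option (B), xy, is unchanged by the transformation.
The factors 3 and 1/3 cancel only in the pure product xy.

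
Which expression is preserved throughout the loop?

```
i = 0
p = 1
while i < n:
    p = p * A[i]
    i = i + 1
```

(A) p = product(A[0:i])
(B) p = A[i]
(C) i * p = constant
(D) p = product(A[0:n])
A

A loop invariant must hold before the first iteration and be re-established by every execution of the body.

(A) p = product(A[0:i]): Initially i = 0 and p = 1 = product of the empty slice A[0:0]. If p = product(A[0:i]) holds at the top of an iteration, the body sets p to product(A[0:i]) * A[i] = product(A[0:i+1]) and then i to i+1, so the property is restored. At exit i = n, giving p = product(A[0:n]).

The other options fail:
(B) p = A[i]: after the first iteration p = A[0] but i = 1; in general p is a product of several elements, not a single one.
(C) i * p = constant: initially i * p = 0, but after one iteration it is 1 * A[0], which is nonzero in general.
(D) p = product(A[0:n]): false before the loop (p = 1, not the full product) -- it only becomes true at exit.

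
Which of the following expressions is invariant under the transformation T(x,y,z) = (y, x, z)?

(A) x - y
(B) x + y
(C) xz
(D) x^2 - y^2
B

Apply T(x,y,z) = (y, x, z) to each option, i.e. replace (x, y, z) by the transformed coordinates.
Substitute the transformed coordinates into each option and compare with the original:
(A) x - y  ->  (y) - (x) = -x + y   [differs from x - y: not invariant]
(B) x + y  ->  (y) + (x) = x + y   [equals x + y: invariant]
(C) xz  ->  (y)(z) = yz   [differs from xz: not invariant]
(D) x^2 - y^2  ->  (y)^2 - (x)^2 = -x^2 + y^2   [differs from x^2 - y^2: not invariant]

Only option (B), x + y, is unchanged by the transformation.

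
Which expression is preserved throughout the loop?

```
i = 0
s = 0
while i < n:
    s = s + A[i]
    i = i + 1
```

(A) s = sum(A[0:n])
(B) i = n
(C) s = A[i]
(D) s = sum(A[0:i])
D

A loop invariant must hold before the first iteration and be re-established by every execution of the body.

(D) s = sum(A[0:i]): Initially i = 0 and s = 0 = sum of the empty slice A[0:0]. If s = sum(A[0:i]) holds at the top of an iteration, the body sets s to sum(A[0:i]) + A[i] = sum(A[0:i+1]) and then i to i+1, so s = sum(A[0:i]) holds again. At exit i = n, giving s = sum(A[0:n]).

The other options fail:
(A) s = sum(A[0:n]): false before the loop (s = 0, not the full sum) -- it only becomes true at exit.
(B) i = n: false initially (i = 0); it is the exit condition, not an invariant.
(C) s = A[i]: after the first iteration s = A[0] but i = 1, so s = A[i] compares s with the wrong element (and fails in general).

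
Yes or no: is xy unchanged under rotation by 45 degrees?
No

Applying rotation by 45 degrees: x' = x*cos(45 degrees) - y*sin(45 degrees) = sqrt(2)x/2 - sqrt(2)y/2, y' = x*sin(45 degrees) + y*cos(45 degrees) = sqrt(2)x/2 + sqrt(2)y/2

Substituting into xy:
(sqrt(2)x/2 - sqrt(2)y/2)(sqrt(2)x/2 + sqrt(2)y/2)
= x^2/2 - y^2/2

This differs from the original expression xy, so it is NOT invariant.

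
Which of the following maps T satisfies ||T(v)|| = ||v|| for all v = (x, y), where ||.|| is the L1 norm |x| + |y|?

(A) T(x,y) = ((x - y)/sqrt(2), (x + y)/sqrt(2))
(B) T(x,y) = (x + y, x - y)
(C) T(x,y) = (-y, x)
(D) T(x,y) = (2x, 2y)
C

A transformation preserves a norm if ||T(v)|| = ||v|| for every v; a single vector where the norm changes rules an option out.

(A) T(x,y) = ((x - y)/sqrt(2), (x + y)/sqrt(2)): v = (1, 0) has norm |1| + |0| = 1, but T(v) = (sqrt(2)/2, sqrt(2)/2) has norm sqrt(2) -- not preserved.
(B) T(x,y) = (x + y, x - y): v = (1, 0) has norm |1| + |0| = 1, but T(v) = (1, 1) has norm 2 -- not preserved.
(C) T(x,y) = (-y, x): preserves the norm -- it only permutes the coordinates and/or flips signs, which leaves |x| + |y| unchanged.
(D) T(x,y) = (2x, 2y): v = (1, 0) has norm |1| + |0| = 1, but T(v) = (2, 0) has norm 2 -- not preserved.

Therefore the answer is (C).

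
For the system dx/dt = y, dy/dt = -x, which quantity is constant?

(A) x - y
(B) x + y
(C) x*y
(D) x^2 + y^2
D

A first integral I satisfies dI/dt = 0 along every solution. Differentiate each option and use the equation of motion:
(A) d/dt[x - y] = y - (-x) = x + y, not identically 0
(B) d/dt[x + y] = y + (-x) = y - x, not identically 0
(C) d/dt[x*y] = (dx/dt)y + x(dy/dt) = y^2 - x^2, not identically 0
(D) d/dt[x^2 + y^2] = 2x*dx/dt + 2y*dy/dt = 2x*y + 2y*(-x) = 0

Only (D) has zero time-derivative. So x^2 + y^2 (the squared radius; trajectories are circles) is the conserved quantity.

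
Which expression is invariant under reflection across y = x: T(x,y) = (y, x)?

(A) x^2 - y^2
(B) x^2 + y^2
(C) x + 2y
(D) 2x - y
B

The map is reflection across y = x: T(x,y) = (y, x).
Substitute the transformed coordinates into each option and compare with the original:
(A) x^2 - y^2  ->  (y)^2 - (x)^2 = -x^2 + y^2   [differs from x^2 - y^2: not invariant]
(B) x^2 + y^2  ->  (y)^2 + (x)^2 = x^2 + y^2   [equals x^2 + y^2: invariant]
(C) x + 2y  ->  (y) + 2(x) = 2x + y   [differs from x + 2y: not invariant]
(D) 2x - y  ->  2(y) - (x) = -x + 2y   [differs from 2x - y: not invariant]

Only option (B), x^2 + y^2, is unchanged by the transformation.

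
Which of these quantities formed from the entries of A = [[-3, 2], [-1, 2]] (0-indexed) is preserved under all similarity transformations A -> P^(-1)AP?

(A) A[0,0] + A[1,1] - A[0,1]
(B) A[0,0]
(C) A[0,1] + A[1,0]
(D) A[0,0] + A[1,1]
D

A[0,0] + A[1,1] is the trace of A. By the cyclic property of the trace, tr(P^(-1)AP) = tr(APP^(-1)) = tr(A), so it is the same for every matrix similar to A.

The other combinations are not similarity invariants. For example, take P = [[2, 1], [1, 1]] (det P = 1), so P^(-1) = [[1, -1], [-1, 2]] and
B = P^(-1)AP = [[-4, -2], [4, 3]].
Evaluating each option on A and on B:
(A) A[0,0] + A[1,1] - A[0,1]: -3 for A, 1 for B -> changes
(B) A[0,0]: -3 for A, -4 for B -> changes
(C) A[0,1] + A[1,0]: 1 for A, 2 for B -> changes
(D) A[0,0] + A[1,1]: -1 for A, -1 for B -> unchanged

Only (D) A[0,0] + A[1,1] = -1 survives (and it does so for every P, not just this one), so it is the invariant.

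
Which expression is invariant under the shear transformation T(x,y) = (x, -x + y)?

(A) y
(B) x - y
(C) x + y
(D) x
D

Under the shear T(x,y) = (x, -x + y):
Substitute the transformed coordinates into each option and compare with the original:
(A) y  ->  (-x + y) = -x + y   [differs from y: not invariant]
(B) x - y  ->  (x) - (-x + y) = 2x - y   [differs from x - y: not invariant]
(C) x + y  ->  (x) + (-x + y) = y   [differs from x + y: not invariant]
(D) x  ->  (x) = x   [equals x: invariant]

Only option (D), x, is unchanged by the transformation.
A vertical shear moves points parallel to the y-axis, so the x-coordinate (and any function of x alone) is unchanged.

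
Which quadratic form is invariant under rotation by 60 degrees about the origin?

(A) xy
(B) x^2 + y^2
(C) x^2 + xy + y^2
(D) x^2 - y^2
B

Rotation by 60 degrees sends (x, y) to (x/2 - sqrt(3)y/2, sqrt(3)x/2 + y/2).
Substitute the transformed coordinates into each option and compare with the original:
(A) xy  ->  (x/2 - sqrt(3)y/2)(sqrt(3)x/2 + y/2) = sqrt(3)x^2/4 - xy/2 - sqrt(3)y^2/4   [differs from xy: not invariant]
(B) x^2 + y^2  ->  (x/2 - sqrt(3)y/2)^2 + (sqrt(3)x/2 + y/2)^2 = x^2 + y^2   [equals x^2 + y^2: invariant]
(C) x^2 + xy + y^2  ->  (x/2 - sqrt(3)y/2)^2 + (x/2 - sqrt(3)y/2)(sqrt(3)x/2 + y/2) + (sqrt(3)x/2 + y/2)^2 = sqrt(3)x^2/4 + x^2 - xy/2 - sqrt(3)y^2/4 + y^2   [differs from x^2 + xy + y^2: not invariant]
(D) x^2 - y^2  ->  (x/2 - sqrt(3)y/2)^2 - (sqrt(3)x/2 + y/2)^2 = -x^2/2 - sqrt(3)xy + y^2/2   [differs from x^2 - y^2: not invariant]

Only option (B), x^2 + y^2, is unchanged by the transformation.
x^2 + y^2 is the squared distance from the origin, which rotations preserve.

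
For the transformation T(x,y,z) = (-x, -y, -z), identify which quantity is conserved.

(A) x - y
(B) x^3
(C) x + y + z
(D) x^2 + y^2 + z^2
D

Apply T(x,y,z) = (-x, -y, -z) to each option, i.e. replace (x, y, z) by the transformed coordinates.
Substitute the transformed coordinates into each option and compare with the original:
(A) x - y  ->  (-x) - (-y) = -x + y   [differs from x - y: not invariant]
(B) x^3  ->  (-x)^3 = -x^3   [differs from x^3: not invariant]
(C) x + y + z  ->  (-x) + (-y) + (-z) = -x - y - z   [differs from x + y + z: not invariant]
(D) x^2 + y^2 + z^2  ->  (-x)^2 + (-y)^2 + (-z)^2 = x^2 + y^2 + z^2   [equals x^2 + y^2 + z^2: invariant]

Only option (D), x^2 + y^2 + z^2, is unchanged by the transformation.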